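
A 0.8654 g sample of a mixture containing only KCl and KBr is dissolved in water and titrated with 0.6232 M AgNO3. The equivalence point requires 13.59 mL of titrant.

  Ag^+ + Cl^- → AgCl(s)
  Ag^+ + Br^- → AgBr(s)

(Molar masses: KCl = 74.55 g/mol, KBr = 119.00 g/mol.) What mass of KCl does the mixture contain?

0.2389 g

n(AgNO3) = 0.01359 × 0.6232 = 8.469 × 10^-3 mol
Let x = n(KCl), y = n(KBr).
Titrant: 1x + 1y = 8.469 × 10^-3;  mass: 74.55x + 119.00y = 0.8654
Solving, x = 3.205 × 10^-3 mol, y = 5.265 × 10^-3 mol
mass of KCl = 3.205 × 10^-3 × 74.55 = 0.2389 g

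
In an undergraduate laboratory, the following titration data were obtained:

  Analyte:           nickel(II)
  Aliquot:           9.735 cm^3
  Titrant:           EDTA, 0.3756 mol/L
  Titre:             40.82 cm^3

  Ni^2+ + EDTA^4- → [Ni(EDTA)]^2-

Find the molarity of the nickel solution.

1.575 mol/L

n(EDTA) = 0.04082 L × 0.3756 mol/L = 0.01533 mol
n(Ni2+) = 0.01533 mol (1:1 mole ratio)
[Ni2+] = 0.01533 mol / 0.009735 L = 1.575 mol/L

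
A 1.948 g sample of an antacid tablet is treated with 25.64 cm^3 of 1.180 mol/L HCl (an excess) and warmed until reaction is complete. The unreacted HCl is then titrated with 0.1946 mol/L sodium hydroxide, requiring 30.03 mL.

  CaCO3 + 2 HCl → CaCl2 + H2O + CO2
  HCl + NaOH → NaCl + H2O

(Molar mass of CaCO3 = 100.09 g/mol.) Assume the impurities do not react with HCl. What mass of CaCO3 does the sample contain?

1.222 g

n(HCl) added = 0.02564 × 1.180 = 0.03026 mol
n(NaOH) used in back-titration = 0.03003 × 0.1946 = 5.844 × 10^-3 mol
n(HCl) left over = 5.844 × 10^-3 mol (1:1 ratio)
n(HCl) consumed by analyte = 0.03026 − 5.844 × 10^-3 = 0.02441 mol
From the 1:2 ratio, n(CaCO3) = 1/2 × 0.02441 = 0.01221 mol
mass of CaCO3 = 0.01221 × 100.09 = 1.222 g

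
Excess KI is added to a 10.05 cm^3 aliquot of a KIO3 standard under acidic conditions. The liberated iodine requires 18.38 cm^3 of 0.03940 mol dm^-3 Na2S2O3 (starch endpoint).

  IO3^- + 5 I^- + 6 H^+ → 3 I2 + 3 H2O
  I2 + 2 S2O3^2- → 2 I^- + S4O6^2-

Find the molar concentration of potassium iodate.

n(S2O3^2-) = 0.01838 × 0.03940 = 7.242 × 10^-4 mol
n(I2) = n(S2O3^2-)/2 = 3.621 × 10^-4 mol
From the 1:3 ratio, n(IO3^-) in the aliquot = 1/3 × 3.621 × 10^-4 = 1.207 × 10^-4 mol
[IO3^-] = 1.207 × 10^-4 / 0.01005 = 0.01201 mol/L

0.01201 mol/L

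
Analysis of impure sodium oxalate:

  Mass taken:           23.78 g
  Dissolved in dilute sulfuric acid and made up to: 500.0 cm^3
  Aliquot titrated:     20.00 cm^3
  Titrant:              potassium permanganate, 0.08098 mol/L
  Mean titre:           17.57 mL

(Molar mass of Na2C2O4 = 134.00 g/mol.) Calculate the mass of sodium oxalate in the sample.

2 MnO4^- + 5 C2O4^2- + 16 H^+ → 2 Mn^2+ + 10 CO2 + 8 H2O
n(KMnO4) per titration = 0.01757 × 0.08098 = 1.423 × 10^-3 mol
From the 5:2 ratio, n(Na2C2O4) in each aliquot = 5/2 × 1.423 × 10^-3 = 3.557 × 10^-3 mol
n(Na2C2O4) in the whole flask = 3.557 × 10^-3 × 500.0/20.00 = 0.08893 mol
mass of Na2C2O4 = 0.08893 × 134.00 = 11.92 g

11.92 g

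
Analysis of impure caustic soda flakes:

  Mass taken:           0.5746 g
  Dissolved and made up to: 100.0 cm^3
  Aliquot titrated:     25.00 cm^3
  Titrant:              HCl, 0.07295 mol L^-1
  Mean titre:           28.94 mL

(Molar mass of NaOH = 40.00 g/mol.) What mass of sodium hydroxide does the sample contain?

0.3378 g

NaOH + HCl → NaCl + H2O
n(HCl) per titration = 0.02894 × 0.07295 = 2.111 × 10^-3 mol
n(NaOH) in each aliquot = 2.111 × 10^-3 mol (1:1 ratio)
n(NaOH) in the whole flask = 2.111 × 10^-3 × 100.0/25.00 = 8.445 × 10^-3 mol
mass of NaOH = 8.445 × 10^-3 × 40.00 = 0.3378 g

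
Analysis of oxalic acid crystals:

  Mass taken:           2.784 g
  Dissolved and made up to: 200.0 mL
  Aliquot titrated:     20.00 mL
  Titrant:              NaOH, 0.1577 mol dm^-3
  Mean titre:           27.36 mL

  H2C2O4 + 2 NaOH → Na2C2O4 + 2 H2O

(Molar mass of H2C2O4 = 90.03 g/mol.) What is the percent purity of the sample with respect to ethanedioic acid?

n(NaOH) per titration = 0.02736 × 0.1577 = 4.315 × 10^-3 mol
From the 1:2 ratio, n(H2C2O4) in each aliquot = 1/2 × 4.315 × 10^-3 = 2.157 × 10^-3 mol
n(H2C2O4) in the whole flask = 2.157 × 10^-3 × 200.0/20.00 = 0.02157 mol
mass of H2C2O4 = 0.02157 × 90.03 = 1.942 g
% H2C2O4 = 1.942 / 2.784 × 100 = 69.76 %

69.76 %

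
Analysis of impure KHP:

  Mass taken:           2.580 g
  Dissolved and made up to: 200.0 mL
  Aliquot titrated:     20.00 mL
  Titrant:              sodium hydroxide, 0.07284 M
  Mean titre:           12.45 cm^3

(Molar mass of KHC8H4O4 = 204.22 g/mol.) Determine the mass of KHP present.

KHC8H4O4 + NaOH → KNaC8H4O4 + H2O
n(NaOH) per titration = 0.01245 × 0.07284 = 9.069 × 10^-4 mol
n(KHC8H4O4) in each aliquot = 9.069 × 10^-4 mol (1:1 ratio)
n(KHC8H4O4) in the whole flask = 9.069 × 10^-4 × 200.0/20.00 = 9.069 × 10^-3 mol
mass of KHC8H4O4 = 9.069 × 10^-3 × 204.22 = 1.852 g

1.852 g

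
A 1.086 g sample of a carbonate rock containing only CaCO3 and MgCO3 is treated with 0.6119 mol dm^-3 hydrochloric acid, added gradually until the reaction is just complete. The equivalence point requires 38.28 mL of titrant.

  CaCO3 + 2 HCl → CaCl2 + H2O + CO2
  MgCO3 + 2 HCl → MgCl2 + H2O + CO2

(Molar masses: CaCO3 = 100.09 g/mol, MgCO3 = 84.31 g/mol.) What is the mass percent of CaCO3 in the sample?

57.58 %

n(HCl) = 0.03828 × 0.6119 = 0.02342 mol
Let x = n(CaCO3), y = n(MgCO3).
Titrant: 2x + 2y = 0.02342;  mass: 100.09x + 84.31y = 1.086
Solving, x = 6.247 × 10^-3 mol, y = 5.465 × 10^-3 mol
mass of CaCO3 = 6.247 × 10^-3 × 100.09 = 0.6253 g
% CaCO3 = 0.6253 / 1.086 × 100 = 57.58 %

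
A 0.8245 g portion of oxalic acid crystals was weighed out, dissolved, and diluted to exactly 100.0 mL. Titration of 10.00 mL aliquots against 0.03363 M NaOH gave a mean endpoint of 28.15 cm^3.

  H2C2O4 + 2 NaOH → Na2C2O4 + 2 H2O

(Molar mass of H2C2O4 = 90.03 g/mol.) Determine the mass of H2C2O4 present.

0.4262 g

n(NaOH) per titration = 0.02815 × 0.03363 = 9.467 × 10^-4 mol
From the 1:2 ratio, n(H2C2O4) in each aliquot = 1/2 × 9.467 × 10^-4 = 4.733 × 10^-4 mol
n(H2C2O4) in the whole flask = 4.733 × 10^-4 × 100.0/10.00 = 4.733 × 10^-3 mol
mass of H2C2O4 = 4.733 × 10^-3 × 90.03 = 0.4262 g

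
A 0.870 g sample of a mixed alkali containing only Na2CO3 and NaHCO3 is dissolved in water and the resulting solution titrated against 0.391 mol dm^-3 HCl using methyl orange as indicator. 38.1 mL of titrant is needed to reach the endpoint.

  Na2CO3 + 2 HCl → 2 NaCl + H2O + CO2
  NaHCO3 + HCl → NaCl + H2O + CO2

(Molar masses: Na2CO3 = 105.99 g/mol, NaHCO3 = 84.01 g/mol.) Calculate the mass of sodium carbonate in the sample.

n(HCl) = 0.0381 × 0.391 = 0.0149 mol
Let x = n(Na2CO3), y = n(NaHCO3).
Titrant: 2x + 1y = 0.0149;  mass: 105.99x + 84.01y = 0.870
Solving, x = 6.15 × 10^-3 mol, y = 2.60 × 10^-3 mol
mass of Na2CO3 = 6.15 × 10^-3 × 105.99 = 0.652 g

0.652 g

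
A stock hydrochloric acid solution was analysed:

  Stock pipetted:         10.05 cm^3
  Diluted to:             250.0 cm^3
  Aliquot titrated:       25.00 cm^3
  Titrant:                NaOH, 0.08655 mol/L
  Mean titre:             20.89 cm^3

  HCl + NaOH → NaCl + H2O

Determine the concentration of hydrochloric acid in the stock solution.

n(NaOH) = 0.02089 × 0.08655 = 1.808 × 10^-3 mol
n(HCl) in the aliquot = 1.808 × 10^-3 mol (1:1 ratio)
[HCl]_dilute = 1.808 × 10^-3 / 0.02500 = 0.07232 mol/L
Dilution factor = 250.0 / 10.05 = 24.88
[HCl]_stock = 0.07232 × 24.88 = 1.799 mol/L

1.799 mol/L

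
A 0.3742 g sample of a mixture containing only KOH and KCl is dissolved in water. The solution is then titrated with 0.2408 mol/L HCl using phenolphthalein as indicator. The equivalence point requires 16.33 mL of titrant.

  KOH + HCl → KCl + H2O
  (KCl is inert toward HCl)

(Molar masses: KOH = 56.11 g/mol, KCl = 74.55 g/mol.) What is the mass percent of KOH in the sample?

58.96 %

n(HCl) = 0.01633 × 0.2408 = 3.932 × 10^-3 mol
Let x = n(KOH), y = n(KCl).
Titrant: 1x = 3.932 × 10^-3;  mass: 56.11x + 74.55y = 0.3742
Solving, x = 3.932 × 10^-3 mol, y = 2.060 × 10^-3 mol
mass of KOH = 3.932 × 10^-3 × 56.11 = 0.2206 g
% KOH = 0.2206 / 0.3742 × 100 = 58.96 %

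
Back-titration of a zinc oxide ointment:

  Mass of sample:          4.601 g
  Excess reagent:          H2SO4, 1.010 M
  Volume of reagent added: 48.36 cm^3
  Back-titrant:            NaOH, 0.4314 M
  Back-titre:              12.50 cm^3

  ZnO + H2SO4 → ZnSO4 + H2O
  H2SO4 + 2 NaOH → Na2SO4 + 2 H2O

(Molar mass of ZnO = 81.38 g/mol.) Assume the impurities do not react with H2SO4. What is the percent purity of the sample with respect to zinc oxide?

81.62 %

n(H2SO4) added = 0.04836 × 1.010 = 0.04884 mol
n(NaOH) used in back-titration = 0.01250 × 0.4314 = 5.392 × 10^-3 mol
From the 1:2 ratio, n(H2SO4) left over = 1/2 × 5.392 × 10^-3 = 2.696 × 10^-3 mol
n(H2SO4) consumed by analyte = 0.04884 − 2.696 × 10^-3 = 0.04615 mol
n(ZnO) = 0.04615 mol (1:1 ratio)
mass of ZnO = 0.04615 × 81.38 = 3.755 g
% ZnO = 3.755 / 4.601 × 100 = 81.62 %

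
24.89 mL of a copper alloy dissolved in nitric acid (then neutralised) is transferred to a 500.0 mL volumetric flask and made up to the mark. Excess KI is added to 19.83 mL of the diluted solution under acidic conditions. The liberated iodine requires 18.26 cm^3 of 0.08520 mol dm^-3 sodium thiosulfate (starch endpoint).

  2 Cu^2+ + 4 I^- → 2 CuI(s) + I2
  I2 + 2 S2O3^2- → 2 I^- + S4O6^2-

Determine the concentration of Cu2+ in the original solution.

n(S2O3^2-) = 0.01826 × 0.08520 = 1.556 × 10^-3 mol
n(I2) = n(S2O3^2-)/2 = 7.779 × 10^-4 mol
From the 2:1 ratio, n(Cu2+) in the aliquot = 2/1 × 7.779 × 10^-4 = 1.556 × 10^-3 mol
[Cu2+]_dilute = 1.556 × 10^-3 / 0.01983 = 0.07845 mol/L
[Cu2+]_original = 0.07845 × 500.0/24.89 = 1.576 mol/L

1.576 mol/L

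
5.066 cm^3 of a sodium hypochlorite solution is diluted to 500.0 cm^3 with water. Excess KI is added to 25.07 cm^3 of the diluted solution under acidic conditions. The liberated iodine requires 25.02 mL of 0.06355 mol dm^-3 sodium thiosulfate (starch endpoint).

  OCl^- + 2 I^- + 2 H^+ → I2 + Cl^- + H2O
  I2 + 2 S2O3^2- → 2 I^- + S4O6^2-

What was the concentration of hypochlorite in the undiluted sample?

n(S2O3^2-) = 0.02502 × 0.06355 = 1.590 × 10^-3 mol
n(I2) = n(S2O3^2-)/2 = 7.950 × 10^-4 mol
n(OCl^-) in the aliquot = 7.950 × 10^-4 mol (1:1 ratio)
[OCl^-]_dilute = 7.950 × 10^-4 / 0.02507 = 0.03171 mol/L
[OCl^-]_original = 0.03171 × 500.0/5.066 = 3.130 mol/L

3.130 mol/L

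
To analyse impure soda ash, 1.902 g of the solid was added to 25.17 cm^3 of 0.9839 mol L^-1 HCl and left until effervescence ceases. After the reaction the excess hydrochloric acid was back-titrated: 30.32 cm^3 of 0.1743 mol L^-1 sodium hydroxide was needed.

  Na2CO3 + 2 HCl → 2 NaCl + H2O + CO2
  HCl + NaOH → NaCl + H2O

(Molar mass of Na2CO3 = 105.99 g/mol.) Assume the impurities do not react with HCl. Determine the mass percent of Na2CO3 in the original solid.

54.28 %

n(HCl) added = 0.02517 × 0.9839 = 0.02476 mol
n(NaOH) used in back-titration = 0.03032 × 0.1743 = 5.285 × 10^-3 mol
n(HCl) left over = 5.285 × 10^-3 mol (1:1 ratio)
n(HCl) consumed by analyte = 0.02476 − 5.285 × 10^-3 = 0.01948 mol
From the 1:2 ratio, n(Na2CO3) = 1/2 × 0.01948 = 9.740 × 10^-3 mol
mass of Na2CO3 = 9.740 × 10^-3 × 105.99 = 1.032 g
% Na2CO3 = 1.032 / 1.902 × 100 = 54.28 %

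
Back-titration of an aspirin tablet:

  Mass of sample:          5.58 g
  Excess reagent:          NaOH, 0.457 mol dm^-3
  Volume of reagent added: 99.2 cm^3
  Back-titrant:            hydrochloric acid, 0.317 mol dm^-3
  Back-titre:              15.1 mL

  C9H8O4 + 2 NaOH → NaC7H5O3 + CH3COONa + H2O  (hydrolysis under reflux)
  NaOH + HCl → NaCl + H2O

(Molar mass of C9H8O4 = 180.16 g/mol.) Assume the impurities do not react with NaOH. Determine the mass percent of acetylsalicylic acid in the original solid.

n(NaOH) added = 0.0992 × 0.457 = 0.0453 mol
n(HCl) used in back-titration = 0.0151 × 0.317 = 4.79 × 10^-3 mol
n(NaOH) left over = 4.79 × 10^-3 mol (1:1 ratio)
n(NaOH) consumed by analyte = 0.0453 − 4.79 × 10^-3 = 0.0405 mol
From the 1:2 ratio, n(C9H8O4) = 1/2 × 0.0405 = 0.0203 mol
mass of C9H8O4 = 0.0203 × 180.16 = 3.65 g
% C9H8O4 = 3.65 / 5.58 × 100 = 65.5 %

65.5 %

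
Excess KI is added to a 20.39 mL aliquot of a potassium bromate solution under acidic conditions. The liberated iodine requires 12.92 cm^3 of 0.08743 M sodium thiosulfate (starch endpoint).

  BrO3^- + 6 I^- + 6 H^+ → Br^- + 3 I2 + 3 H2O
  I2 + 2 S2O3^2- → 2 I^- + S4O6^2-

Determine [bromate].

n(S2O3^2-) = 0.01292 × 0.08743 = 1.130 × 10^-3 mol
n(I2) = n(S2O3^2-)/2 = 5.648 × 10^-4 mol
From the 1:3 ratio, n(BrO3^-) in the aliquot = 1/3 × 5.648 × 10^-4 = 1.883 × 10^-4 mol
[BrO3^-] = 1.883 × 10^-4 / 0.02039 = 0.009233 mol/L

0.009233 M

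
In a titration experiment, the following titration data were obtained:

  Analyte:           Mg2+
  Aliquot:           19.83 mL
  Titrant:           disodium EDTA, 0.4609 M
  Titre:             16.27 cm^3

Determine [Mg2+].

0.3782 M

Mg^2+ + EDTA^4- → [Mg(EDTA)]^2-
n(EDTA) = 0.01627 L × 0.4609 mol/L = 7.499 × 10^-3 mol
n(Mg2+) = 7.499 × 10^-3 mol (1:1 mole ratio)
[Mg2+] = 7.499 × 10^-3 mol / 0.01983 L = 0.3782 mol/L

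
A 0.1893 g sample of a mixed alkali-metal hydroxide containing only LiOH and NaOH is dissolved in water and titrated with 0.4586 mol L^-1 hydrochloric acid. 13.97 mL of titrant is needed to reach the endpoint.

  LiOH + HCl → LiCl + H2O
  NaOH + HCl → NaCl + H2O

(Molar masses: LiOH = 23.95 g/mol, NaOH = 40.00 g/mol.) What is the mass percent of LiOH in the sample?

n(HCl) = 0.01397 × 0.4586 = 6.407 × 10^-3 mol
Let x = n(LiOH), y = n(NaOH).
Titrant: 1x + 1y = 6.407 × 10^-3;  mass: 23.95x + 40.00y = 0.1893
Solving, x = 4.172 × 10^-3 mol, y = 2.234 × 10^-3 mol
mass of LiOH = 4.172 × 10^-3 × 23.95 = 0.09993 g
% LiOH = 0.09993 / 0.1893 × 100 = 52.79 %

52.79 %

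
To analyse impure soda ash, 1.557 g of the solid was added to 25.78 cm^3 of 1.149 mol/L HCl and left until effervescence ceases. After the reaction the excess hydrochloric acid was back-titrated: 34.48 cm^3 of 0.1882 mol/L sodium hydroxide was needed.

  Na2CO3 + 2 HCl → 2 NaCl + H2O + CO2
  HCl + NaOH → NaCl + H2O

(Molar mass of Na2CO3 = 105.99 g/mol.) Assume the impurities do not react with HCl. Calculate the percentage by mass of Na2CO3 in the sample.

78.73 %

n(HCl) added = 0.02578 × 1.149 = 0.02962 mol
n(NaOH) used in back-titration = 0.03448 × 0.1882 = 6.489 × 10^-3 mol
n(HCl) left over = 6.489 × 10^-3 mol (1:1 ratio)
n(HCl) consumed by analyte = 0.02962 − 6.489 × 10^-3 = 0.02313 mol
From the 1:2 ratio, n(Na2CO3) = 1/2 × 0.02313 = 0.01157 mol
mass of Na2CO3 = 0.01157 × 105.99 = 1.226 g
% Na2CO3 = 1.226 / 1.557 × 100 = 78.73 %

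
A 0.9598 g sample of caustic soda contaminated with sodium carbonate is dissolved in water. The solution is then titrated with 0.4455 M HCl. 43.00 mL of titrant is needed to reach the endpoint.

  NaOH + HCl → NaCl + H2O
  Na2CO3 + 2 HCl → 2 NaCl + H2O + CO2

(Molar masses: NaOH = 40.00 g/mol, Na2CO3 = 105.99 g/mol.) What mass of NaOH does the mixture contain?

0.1705 g

n(HCl) = 0.04300 × 0.4455 = 0.01916 mol
Let x = n(NaOH), y = n(Na2CO3).
Titrant: 1x + 2y = 0.01916;  mass: 40.00x + 105.99y = 0.9598
Solving, x = 4.263 × 10^-3 mol, y = 7.447 × 10^-3 mol
mass of NaOH = 4.263 × 10^-3 × 40.00 = 0.1705 g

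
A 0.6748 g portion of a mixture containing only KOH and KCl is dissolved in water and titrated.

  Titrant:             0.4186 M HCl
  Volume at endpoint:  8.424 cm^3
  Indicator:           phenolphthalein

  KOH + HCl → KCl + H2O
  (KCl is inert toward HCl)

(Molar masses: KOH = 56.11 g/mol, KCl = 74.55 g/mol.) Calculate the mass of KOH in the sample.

0.1979 g

n(HCl) = 0.008424 × 0.4186 = 3.526 × 10^-3 mol
Let x = n(KOH), y = n(KCl).
Titrant: 1x = 3.526 × 10^-3;  mass: 56.11x + 74.55y = 0.6748
Solving, x = 3.526 × 10^-3 mol, y = 6.398 × 10^-3 mol
mass of KOH = 3.526 × 10^-3 × 56.11 = 0.1979 g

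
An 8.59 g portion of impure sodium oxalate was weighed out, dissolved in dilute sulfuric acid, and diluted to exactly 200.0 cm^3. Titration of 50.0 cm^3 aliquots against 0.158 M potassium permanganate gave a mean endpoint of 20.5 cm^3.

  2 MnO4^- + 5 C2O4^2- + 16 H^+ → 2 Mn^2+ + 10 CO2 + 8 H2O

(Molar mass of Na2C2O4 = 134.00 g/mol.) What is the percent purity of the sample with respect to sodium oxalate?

n(KMnO4) per titration = 0.0205 × 0.158 = 3.24 × 10^-3 mol
From the 5:2 ratio, n(Na2C2O4) in each aliquot = 5/2 × 3.24 × 10^-3 = 8.10 × 10^-3 mol
n(Na2C2O4) in the whole flask = 8.10 × 10^-3 × 200.0/50.0 = 0.0324 mol
mass of Na2C2O4 = 0.0324 × 134.00 = 4.34 g
% Na2C2O4 = 4.34 / 8.59 × 100 = 50.5 %

50.5 %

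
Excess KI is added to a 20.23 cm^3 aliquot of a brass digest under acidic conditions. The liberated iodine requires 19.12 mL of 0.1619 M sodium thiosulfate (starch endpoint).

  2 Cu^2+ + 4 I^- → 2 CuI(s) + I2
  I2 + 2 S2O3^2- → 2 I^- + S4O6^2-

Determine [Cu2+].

n(S2O3^2-) = 0.01912 × 0.1619 = 3.096 × 10^-3 mol
n(I2) = n(S2O3^2-)/2 = 1.548 × 10^-3 mol
From the 2:1 ratio, n(Cu2+) in the aliquot = 2/1 × 1.548 × 10^-3 = 3.096 × 10^-3 mol
[Cu2+] = 3.096 × 10^-3 / 0.02023 = 0.1530 mol/L

0.1530 M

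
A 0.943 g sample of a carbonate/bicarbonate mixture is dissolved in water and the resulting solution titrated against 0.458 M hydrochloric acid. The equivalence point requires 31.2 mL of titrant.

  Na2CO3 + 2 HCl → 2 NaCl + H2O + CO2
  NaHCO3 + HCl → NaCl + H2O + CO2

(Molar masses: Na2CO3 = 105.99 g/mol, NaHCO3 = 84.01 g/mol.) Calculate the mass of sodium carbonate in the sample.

n(HCl) = 0.0312 × 0.458 = 0.0143 mol
Let x = n(Na2CO3), y = n(NaHCO3).
Titrant: 2x + 1y = 0.0143;  mass: 105.99x + 84.01y = 0.943
Solving, x = 4.15 × 10^-3 mol, y = 5.99 × 10^-3 mol
mass of Na2CO3 = 4.15 × 10^-3 × 105.99 = 0.440 g

0.440 g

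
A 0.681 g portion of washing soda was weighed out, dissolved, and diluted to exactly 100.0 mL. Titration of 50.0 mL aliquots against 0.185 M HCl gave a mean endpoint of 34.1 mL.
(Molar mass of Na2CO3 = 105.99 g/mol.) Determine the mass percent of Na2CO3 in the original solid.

98.2 %

Na2CO3 + 2 HCl → 2 NaCl + H2O + CO2
n(HCl) per titration = 0.0341 × 0.185 = 6.31 × 10^-3 mol
From the 1:2 ratio, n(Na2CO3) in each aliquot = 1/2 × 6.31 × 10^-3 = 3.15 × 10^-3 mol
n(Na2CO3) in the whole flask = 3.15 × 10^-3 × 100.0/50.0 = 6.31 × 10^-3 mol
mass of Na2CO3 = 6.31 × 10^-3 × 105.99 = 0.669 g
% Na2CO3 = 0.669 / 0.681 × 100 = 98.2 %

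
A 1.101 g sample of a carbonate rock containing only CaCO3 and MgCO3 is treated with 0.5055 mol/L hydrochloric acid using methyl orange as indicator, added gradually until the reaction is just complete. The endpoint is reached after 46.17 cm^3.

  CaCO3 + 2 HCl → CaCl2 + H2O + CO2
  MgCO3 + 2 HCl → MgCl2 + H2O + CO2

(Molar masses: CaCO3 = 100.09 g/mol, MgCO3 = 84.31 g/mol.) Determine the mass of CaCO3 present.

0.7430 g

n(HCl) = 0.04617 × 0.5055 = 0.02334 mol
Let x = n(CaCO3), y = n(MgCO3).
Titrant: 2x + 2y = 0.02334;  mass: 100.09x + 84.31y = 1.101
Solving, x = 7.424 × 10^-3 mol, y = 4.246 × 10^-3 mol
mass of CaCO3 = 7.424 × 10^-3 × 100.09 = 0.7430 g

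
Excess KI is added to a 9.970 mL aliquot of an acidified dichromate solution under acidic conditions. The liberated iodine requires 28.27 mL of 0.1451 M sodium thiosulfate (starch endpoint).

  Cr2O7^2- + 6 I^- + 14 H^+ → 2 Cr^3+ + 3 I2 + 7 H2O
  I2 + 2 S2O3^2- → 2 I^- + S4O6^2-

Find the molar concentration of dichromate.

0.06857 M

n(S2O3^2-) = 0.02827 × 0.1451 = 4.102 × 10^-3 mol
n(I2) = n(S2O3^2-)/2 = 2.051 × 10^-3 mol
From the 1:3 ratio, n(Cr2O7^2-) in the aliquot = 1/3 × 2.051 × 10^-3 = 6.837 × 10^-4 mol
[Cr2O7^2-] = 6.837 × 10^-4 / 0.009970 = 0.06857 mol/L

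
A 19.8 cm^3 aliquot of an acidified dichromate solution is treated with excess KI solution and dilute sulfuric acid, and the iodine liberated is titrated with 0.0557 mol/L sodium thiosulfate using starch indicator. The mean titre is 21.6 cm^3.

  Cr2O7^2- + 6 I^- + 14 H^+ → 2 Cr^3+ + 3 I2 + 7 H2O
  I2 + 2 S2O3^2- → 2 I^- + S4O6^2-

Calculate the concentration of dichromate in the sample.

0.0101 mol/L

n(S2O3^2-) = 0.0216 × 0.0557 = 1.20 × 10^-3 mol
n(I2) = n(S2O3^2-)/2 = 6.02 × 10^-4 mol
From the 1:3 ratio, n(Cr2O7^2-) in the aliquot = 1/3 × 6.02 × 10^-4 = 2.01 × 10^-4 mol
[Cr2O7^2-] = 2.01 × 10^-4 / 0.0198 = 0.0101 mol/L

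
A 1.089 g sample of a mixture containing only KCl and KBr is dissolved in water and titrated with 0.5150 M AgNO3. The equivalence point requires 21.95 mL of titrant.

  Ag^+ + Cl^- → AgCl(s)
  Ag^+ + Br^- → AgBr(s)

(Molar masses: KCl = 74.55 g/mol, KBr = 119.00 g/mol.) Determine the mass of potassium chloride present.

n(AgNO3) = 0.02195 × 0.5150 = 0.01130 mol
Let x = n(KCl), y = n(KBr).
Titrant: 1x + 1y = 0.01130;  mass: 74.55x + 119.00y = 1.089
Solving, x = 5.764 × 10^-3 mol, y = 5.540 × 10^-3 mol
mass of KCl = 5.764 × 10^-3 × 74.55 = 0.4297 g

0.4297 g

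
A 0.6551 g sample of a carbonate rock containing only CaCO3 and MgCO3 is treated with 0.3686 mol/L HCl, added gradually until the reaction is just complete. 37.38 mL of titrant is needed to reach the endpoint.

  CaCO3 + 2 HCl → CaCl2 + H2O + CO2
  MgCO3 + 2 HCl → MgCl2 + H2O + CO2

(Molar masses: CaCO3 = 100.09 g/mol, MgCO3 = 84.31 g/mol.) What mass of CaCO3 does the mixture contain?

n(HCl) = 0.03738 × 0.3686 = 0.01378 mol
Let x = n(CaCO3), y = n(MgCO3).
Titrant: 2x + 2y = 0.01378;  mass: 100.09x + 84.31y = 0.6551
Solving, x = 4.707 × 10^-3 mol, y = 2.182 × 10^-3 mol
mass of CaCO3 = 4.707 × 10^-3 × 100.09 = 0.4711 g

0.4711 g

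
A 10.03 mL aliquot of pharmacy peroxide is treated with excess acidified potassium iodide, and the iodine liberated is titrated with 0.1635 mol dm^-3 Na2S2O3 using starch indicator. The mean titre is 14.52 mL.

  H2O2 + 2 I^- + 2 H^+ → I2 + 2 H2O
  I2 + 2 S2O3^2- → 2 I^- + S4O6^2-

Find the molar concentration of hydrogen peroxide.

n(S2O3^2-) = 0.01452 × 0.1635 = 2.374 × 10^-3 mol
n(I2) = n(S2O3^2-)/2 = 1.187 × 10^-3 mol
n(H2O2) in the aliquot = 1.187 × 10^-3 mol (1:1 ratio)
[H2O2] = 1.187 × 10^-3 / 0.01003 = 0.1183 mol/L

0.1183 mol/L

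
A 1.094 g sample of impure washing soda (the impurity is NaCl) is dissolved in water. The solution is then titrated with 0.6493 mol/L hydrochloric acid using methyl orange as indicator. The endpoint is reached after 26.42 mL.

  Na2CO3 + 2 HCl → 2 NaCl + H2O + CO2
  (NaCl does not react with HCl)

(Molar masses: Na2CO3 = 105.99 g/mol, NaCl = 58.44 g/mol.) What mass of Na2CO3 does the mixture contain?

0.9091 g

n(HCl) = 0.02642 × 0.6493 = 0.01715 mol
Let x = n(Na2CO3), y = n(NaCl).
Titrant: 2x = 0.01715;  mass: 105.99x + 58.44y = 1.094
Solving, x = 8.577 × 10^-3 mol, y = 3.164 × 10^-3 mol
mass of Na2CO3 = 8.577 × 10^-3 × 105.99 = 0.9091 g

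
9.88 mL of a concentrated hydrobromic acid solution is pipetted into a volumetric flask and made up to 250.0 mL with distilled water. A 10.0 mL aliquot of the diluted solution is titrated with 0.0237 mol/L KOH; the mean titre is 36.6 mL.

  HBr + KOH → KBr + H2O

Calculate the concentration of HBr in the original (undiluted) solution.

n(KOH) = 0.0366 × 0.0237 = 8.67 × 10^-4 mol
n(HBr) in the aliquot = 8.67 × 10^-4 mol (1:1 ratio)
[HBr]_dilute = 8.67 × 10^-4 / 0.0100 = 0.0867 mol/L
Dilution factor = 250.0 / 9.88 = 25.30
[HBr]_stock = 0.0867 × 25.30 = 2.19 mol/L

2.19 mol/L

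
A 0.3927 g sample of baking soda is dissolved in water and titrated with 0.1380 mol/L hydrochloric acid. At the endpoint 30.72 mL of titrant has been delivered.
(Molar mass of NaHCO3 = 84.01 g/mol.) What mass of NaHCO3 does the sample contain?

0.3561 g

NaHCO3 + HCl → NaCl + H2O + CO2
n(HCl) = 0.03072 L × 0.1380 mol/L = 4.239 × 10^-3 mol
n(NaHCO3) = 4.239 × 10^-3 mol (1:1 ratio)
mass of NaHCO3 = 4.239 × 10^-3 × 84.01 g/mol = 0.3561 g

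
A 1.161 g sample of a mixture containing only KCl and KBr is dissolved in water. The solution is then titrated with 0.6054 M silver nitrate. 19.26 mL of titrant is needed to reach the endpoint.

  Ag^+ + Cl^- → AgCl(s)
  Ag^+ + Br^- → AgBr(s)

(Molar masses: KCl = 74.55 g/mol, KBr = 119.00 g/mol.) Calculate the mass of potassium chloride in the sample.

n(AgNO3) = 0.01926 × 0.6054 = 0.01166 mol
Let x = n(KCl), y = n(KBr).
Titrant: 1x + 1y = 0.01166;  mass: 74.55x + 119.00y = 1.161
Solving, x = 5.097 × 10^-3 mol, y = 6.563 × 10^-3 mol
mass of KCl = 5.097 × 10^-3 × 74.55 = 0.3799 g

0.3799 g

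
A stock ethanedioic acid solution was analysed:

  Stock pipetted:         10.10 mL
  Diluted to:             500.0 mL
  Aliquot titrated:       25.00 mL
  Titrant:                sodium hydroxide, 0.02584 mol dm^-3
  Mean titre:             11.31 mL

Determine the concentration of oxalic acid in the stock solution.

0.2894 mol/L

H2C2O4 + 2 NaOH → Na2C2O4 + 2 H2O
n(NaOH) = 0.01131 × 0.02584 = 2.923 × 10^-4 mol
From the 1:2 ratio, n(H2C2O4) in the aliquot = 1/2 × 2.923 × 10^-4 = 1.461 × 10^-4 mol
[H2C2O4]_dilute = 1.461 × 10^-4 / 0.02500 = 0.005845 mol/L
Dilution factor = 500.0 / 10.10 = 49.50
[H2C2O4]_stock = 0.005845 × 49.50 = 0.2894 mol/L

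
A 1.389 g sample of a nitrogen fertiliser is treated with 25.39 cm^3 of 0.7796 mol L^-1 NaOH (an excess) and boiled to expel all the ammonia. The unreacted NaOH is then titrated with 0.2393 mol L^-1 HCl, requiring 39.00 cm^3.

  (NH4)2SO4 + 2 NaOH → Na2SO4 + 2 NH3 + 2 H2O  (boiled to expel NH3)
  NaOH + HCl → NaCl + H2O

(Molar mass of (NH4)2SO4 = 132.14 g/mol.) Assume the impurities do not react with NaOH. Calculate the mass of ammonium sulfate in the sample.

0.6912 g

n(NaOH) added = 0.02539 × 0.7796 = 0.01979 mol
n(HCl) used in back-titration = 0.03900 × 0.2393 = 9.333 × 10^-3 mol
n(NaOH) left over = 9.333 × 10^-3 mol (1:1 ratio)
n(NaOH) consumed by analyte = 0.01979 − 9.333 × 10^-3 = 0.01046 mol
From the 1:2 ratio, n((NH4)2SO4) = 1/2 × 0.01046 = 5.231 × 10^-3 mol
mass of (NH4)2SO4 = 5.231 × 10^-3 × 132.14 = 0.6912 g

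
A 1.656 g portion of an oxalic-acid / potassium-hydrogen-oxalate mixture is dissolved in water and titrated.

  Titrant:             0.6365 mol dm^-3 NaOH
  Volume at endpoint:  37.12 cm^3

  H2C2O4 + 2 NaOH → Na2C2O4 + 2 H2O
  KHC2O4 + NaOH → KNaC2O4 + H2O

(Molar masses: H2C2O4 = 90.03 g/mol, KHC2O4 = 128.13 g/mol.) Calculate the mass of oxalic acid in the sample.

n(NaOH) = 0.03712 × 0.6365 = 0.02363 mol
Let x = n(H2C2O4), y = n(KHC2O4).
Titrant: 2x + 1y = 0.02363;  mass: 90.03x + 128.13y = 1.656
Solving, x = 8.249 × 10^-3 mol, y = 7.128 × 10^-3 mol
mass of H2C2O4 = 8.249 × 10^-3 × 90.03 = 0.7427 g

0.7427 g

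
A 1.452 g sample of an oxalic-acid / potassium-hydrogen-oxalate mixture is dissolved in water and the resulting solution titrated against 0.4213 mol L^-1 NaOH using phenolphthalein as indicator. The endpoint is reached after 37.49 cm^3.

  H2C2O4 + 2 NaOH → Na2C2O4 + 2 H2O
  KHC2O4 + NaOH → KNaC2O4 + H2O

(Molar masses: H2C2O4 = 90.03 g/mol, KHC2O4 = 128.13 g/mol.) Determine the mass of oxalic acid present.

0.3097 g

n(NaOH) = 0.03749 × 0.4213 = 0.01579 mol
Let x = n(H2C2O4), y = n(KHC2O4).
Titrant: 2x + 1y = 0.01579;  mass: 90.03x + 128.13y = 1.452
Solving, x = 3.440 × 10^-3 mol, y = 8.915 × 10^-3 mol
mass of H2C2O4 = 3.440 × 10^-3 × 90.03 = 0.3097 g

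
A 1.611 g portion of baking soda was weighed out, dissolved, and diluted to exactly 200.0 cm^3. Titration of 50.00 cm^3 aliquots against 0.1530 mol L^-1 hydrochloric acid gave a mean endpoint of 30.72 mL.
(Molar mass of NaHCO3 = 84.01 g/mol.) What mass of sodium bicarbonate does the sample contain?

1.579 g

NaHCO3 + HCl → NaCl + H2O + CO2
n(HCl) per titration = 0.03072 × 0.1530 = 4.700 × 10^-3 mol
n(NaHCO3) in each aliquot = 4.700 × 10^-3 mol (1:1 ratio)
n(NaHCO3) in the whole flask = 4.700 × 10^-3 × 200.0/50.00 = 0.01880 mol
mass of NaHCO3 = 0.01880 × 84.01 = 1.579 g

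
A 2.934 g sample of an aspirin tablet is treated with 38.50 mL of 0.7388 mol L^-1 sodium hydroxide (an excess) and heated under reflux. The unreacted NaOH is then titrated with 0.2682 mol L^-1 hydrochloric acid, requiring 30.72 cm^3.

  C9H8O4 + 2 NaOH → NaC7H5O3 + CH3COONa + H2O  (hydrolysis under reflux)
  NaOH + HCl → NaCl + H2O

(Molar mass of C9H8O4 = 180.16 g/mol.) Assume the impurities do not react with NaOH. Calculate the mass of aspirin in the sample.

n(NaOH) added = 0.03850 × 0.7388 = 0.02844 mol
n(HCl) used in back-titration = 0.03072 × 0.2682 = 8.239 × 10^-3 mol
n(NaOH) left over = 8.239 × 10^-3 mol (1:1 ratio)
n(NaOH) consumed by analyte = 0.02844 − 8.239 × 10^-3 = 0.02020 mol
From the 1:2 ratio, n(C9H8O4) = 1/2 × 0.02020 = 0.01010 mol
mass of C9H8O4 = 0.01010 × 180.16 = 1.820 g

1.820 g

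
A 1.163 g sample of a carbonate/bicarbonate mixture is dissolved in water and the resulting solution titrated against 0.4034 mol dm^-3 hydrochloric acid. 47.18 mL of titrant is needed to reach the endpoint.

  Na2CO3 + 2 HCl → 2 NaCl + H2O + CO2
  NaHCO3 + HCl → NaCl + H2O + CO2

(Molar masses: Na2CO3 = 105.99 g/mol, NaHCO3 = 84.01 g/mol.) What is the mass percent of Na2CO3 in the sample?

64.04 %

n(HCl) = 0.04718 × 0.4034 = 0.01903 mol
Let x = n(Na2CO3), y = n(NaHCO3).
Titrant: 2x + 1y = 0.01903;  mass: 105.99x + 84.01y = 1.163
Solving, x = 7.027 × 10^-3 mol, y = 4.978 × 10^-3 mol
mass of Na2CO3 = 7.027 × 10^-3 × 105.99 = 0.7448 g
% Na2CO3 = 0.7448 / 1.163 × 100 = 64.04 %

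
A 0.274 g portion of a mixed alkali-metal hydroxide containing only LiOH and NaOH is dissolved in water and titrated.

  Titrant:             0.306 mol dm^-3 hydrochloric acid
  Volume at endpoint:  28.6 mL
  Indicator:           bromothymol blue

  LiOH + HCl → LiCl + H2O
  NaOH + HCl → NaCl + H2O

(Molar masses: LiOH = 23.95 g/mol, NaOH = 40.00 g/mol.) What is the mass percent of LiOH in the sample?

n(HCl) = 0.0286 × 0.306 = 8.75 × 10^-3 mol
Let x = n(LiOH), y = n(NaOH).
Titrant: 1x + 1y = 8.75 × 10^-3;  mass: 23.95x + 40.00y = 0.274
Solving, x = 4.74 × 10^-3 mol, y = 4.01 × 10^-3 mol
mass of LiOH = 4.74 × 10^-3 × 23.95 = 0.114 g
% LiOH = 0.114 / 0.274 × 100 = 41.4 %

41.4 %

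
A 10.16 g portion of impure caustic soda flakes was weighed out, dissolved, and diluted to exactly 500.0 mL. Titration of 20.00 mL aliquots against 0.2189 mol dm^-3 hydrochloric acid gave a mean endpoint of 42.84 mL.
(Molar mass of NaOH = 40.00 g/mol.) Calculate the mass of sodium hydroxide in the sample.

9.378 g

NaOH + HCl → NaCl + H2O
n(HCl) per titration = 0.04284 × 0.2189 = 9.378 × 10^-3 mol
n(NaOH) in each aliquot = 9.378 × 10^-3 mol (1:1 ratio)
n(NaOH) in the whole flask = 9.378 × 10^-3 × 500.0/20.00 = 0.2344 mol
mass of NaOH = 0.2344 × 40.00 = 9.378 g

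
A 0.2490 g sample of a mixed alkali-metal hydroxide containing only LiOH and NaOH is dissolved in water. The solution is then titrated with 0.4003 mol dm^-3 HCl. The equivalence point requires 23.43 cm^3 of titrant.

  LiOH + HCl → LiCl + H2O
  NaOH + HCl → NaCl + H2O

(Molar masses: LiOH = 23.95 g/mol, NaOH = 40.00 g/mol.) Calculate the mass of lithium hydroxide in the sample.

0.1883 g

n(HCl) = 0.02343 × 0.4003 = 9.379 × 10^-3 mol
Let x = n(LiOH), y = n(NaOH).
Titrant: 1x + 1y = 9.379 × 10^-3;  mass: 23.95x + 40.00y = 0.2490
Solving, x = 7.861 × 10^-3 mol, y = 1.519 × 10^-3 mol
mass of LiOH = 7.861 × 10^-3 × 23.95 = 0.1883 g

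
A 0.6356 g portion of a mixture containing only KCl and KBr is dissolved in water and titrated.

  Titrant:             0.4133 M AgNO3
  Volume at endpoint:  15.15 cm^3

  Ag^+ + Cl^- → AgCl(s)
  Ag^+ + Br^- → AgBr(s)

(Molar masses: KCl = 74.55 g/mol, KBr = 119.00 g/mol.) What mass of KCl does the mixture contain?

n(AgNO3) = 0.01515 × 0.4133 = 6.261 × 10^-3 mol
Let x = n(KCl), y = n(KBr).
Titrant: 1x + 1y = 6.261 × 10^-3;  mass: 74.55x + 119.00y = 0.6356
Solving, x = 2.464 × 10^-3 mol, y = 3.798 × 10^-3 mol
mass of KCl = 2.464 × 10^-3 × 74.55 = 0.1837 g

0.1837 g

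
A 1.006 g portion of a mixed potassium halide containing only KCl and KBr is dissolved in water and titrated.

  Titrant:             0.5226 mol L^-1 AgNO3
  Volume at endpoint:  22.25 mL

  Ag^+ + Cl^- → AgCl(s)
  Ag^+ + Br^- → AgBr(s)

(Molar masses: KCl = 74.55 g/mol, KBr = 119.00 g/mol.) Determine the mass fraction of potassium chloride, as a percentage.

n(AgNO3) = 0.02225 × 0.5226 = 0.01163 mol
Let x = n(KCl), y = n(KBr).
Titrant: 1x + 1y = 0.01163;  mass: 74.55x + 119.00y = 1.006
Solving, x = 8.498 × 10^-3 mol, y = 3.130 × 10^-3 mol
mass of KCl = 8.498 × 10^-3 × 74.55 = 0.6335 g
% KCl = 0.6335 / 1.006 × 100 = 62.97 %

62.97 %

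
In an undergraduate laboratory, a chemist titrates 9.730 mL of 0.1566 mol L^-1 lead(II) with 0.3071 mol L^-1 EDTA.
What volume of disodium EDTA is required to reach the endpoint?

4.962 mL

Pb^2+ + EDTA^4- → [Pb(EDTA)]^2-
n(Pb2+) = 0.009730 L × 0.1566 mol/L = 1.524 × 10^-3 mol
n(EDTA) = 1.524 × 10^-3 mol (1:1 stoichiometry)
V(EDTA) = 1.524 × 10^-3 mol / 0.3071 mol/L = 0.004962 L = 4.962 mL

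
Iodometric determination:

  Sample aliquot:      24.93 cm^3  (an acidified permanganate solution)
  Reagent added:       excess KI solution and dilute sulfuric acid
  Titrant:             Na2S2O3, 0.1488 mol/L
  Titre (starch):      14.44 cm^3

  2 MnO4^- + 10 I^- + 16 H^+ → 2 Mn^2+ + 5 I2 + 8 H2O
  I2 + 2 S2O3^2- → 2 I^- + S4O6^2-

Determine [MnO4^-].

0.01724 mol/L

n(S2O3^2-) = 0.01444 × 0.1488 = 2.149 × 10^-3 mol
n(I2) = n(S2O3^2-)/2 = 1.074 × 10^-3 mol
From the 2:5 ratio, n(MnO4^-) in the aliquot = 2/5 × 1.074 × 10^-3 = 4.297 × 10^-4 mol
[MnO4^-] = 4.297 × 10^-4 / 0.02493 = 0.01724 mol/L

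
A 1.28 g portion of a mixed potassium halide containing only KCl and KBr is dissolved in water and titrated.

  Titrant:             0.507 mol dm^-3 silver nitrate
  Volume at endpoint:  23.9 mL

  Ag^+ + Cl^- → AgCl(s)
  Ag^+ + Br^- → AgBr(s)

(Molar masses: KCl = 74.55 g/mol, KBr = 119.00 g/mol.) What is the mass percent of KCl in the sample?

21.2 %

n(AgNO3) = 0.0239 × 0.507 = 0.0121 mol
Let x = n(KCl), y = n(KBr).
Titrant: 1x + 1y = 0.0121;  mass: 74.55x + 119.00y = 1.28
Solving, x = 3.64 × 10^-3 mol, y = 8.47 × 10^-3 mol
mass of KCl = 3.64 × 10^-3 × 74.55 = 0.272 g
% KCl = 0.272 / 1.28 × 100 = 21.2 %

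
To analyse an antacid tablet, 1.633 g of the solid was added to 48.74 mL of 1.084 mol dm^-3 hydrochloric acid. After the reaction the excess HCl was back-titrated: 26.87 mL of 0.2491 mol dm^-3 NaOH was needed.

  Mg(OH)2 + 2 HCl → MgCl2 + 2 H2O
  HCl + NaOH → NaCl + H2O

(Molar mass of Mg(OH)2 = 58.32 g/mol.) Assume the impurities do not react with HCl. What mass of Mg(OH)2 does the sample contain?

1.345 g

n(HCl) added = 0.04874 × 1.084 = 0.05283 mol
n(NaOH) used in back-titration = 0.02687 × 0.2491 = 6.693 × 10^-3 mol
n(HCl) left over = 6.693 × 10^-3 mol (1:1 ratio)
n(HCl) consumed by analyte = 0.05283 − 6.693 × 10^-3 = 0.04614 mol
From the 1:2 ratio, n(Mg(OH)2) = 1/2 × 0.04614 = 0.02307 mol
mass of Mg(OH)2 = 0.02307 × 58.32 = 1.345 g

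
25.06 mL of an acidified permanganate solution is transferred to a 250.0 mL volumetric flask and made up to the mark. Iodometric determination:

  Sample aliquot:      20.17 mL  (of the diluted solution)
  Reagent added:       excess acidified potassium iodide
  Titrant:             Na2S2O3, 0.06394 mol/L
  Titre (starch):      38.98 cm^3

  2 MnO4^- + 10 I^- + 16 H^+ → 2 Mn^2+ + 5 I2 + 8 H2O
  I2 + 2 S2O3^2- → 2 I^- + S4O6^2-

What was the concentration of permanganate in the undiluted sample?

0.2465 mol/L

n(S2O3^2-) = 0.03898 × 0.06394 = 2.492 × 10^-3 mol
n(I2) = n(S2O3^2-)/2 = 1.246 × 10^-3 mol
From the 2:5 ratio, n(MnO4^-) in the aliquot = 2/5 × 1.246 × 10^-3 = 4.985 × 10^-4 mol
[MnO4^-]_dilute = 4.985 × 10^-4 / 0.02017 = 0.02471 mol/L
[MnO4^-]_original = 0.02471 × 250.0/25.06 = 0.2465 mol/L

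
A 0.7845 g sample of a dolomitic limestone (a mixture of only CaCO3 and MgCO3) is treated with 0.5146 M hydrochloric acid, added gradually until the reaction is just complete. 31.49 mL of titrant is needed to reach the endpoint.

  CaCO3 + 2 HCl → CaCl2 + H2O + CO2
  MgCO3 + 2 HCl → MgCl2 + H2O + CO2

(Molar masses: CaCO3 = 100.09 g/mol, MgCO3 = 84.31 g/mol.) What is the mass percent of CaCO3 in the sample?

n(HCl) = 0.03149 × 0.5146 = 0.01620 mol
Let x = n(CaCO3), y = n(MgCO3).
Titrant: 2x + 2y = 0.01620;  mass: 100.09x + 84.31y = 0.7845
Solving, x = 6.425 × 10^-3 mol, y = 1.677 × 10^-3 mol
mass of CaCO3 = 6.425 × 10^-3 × 100.09 = 0.6431 g
% CaCO3 = 0.6431 / 0.7845 × 100 = 81.97 %

81.97 %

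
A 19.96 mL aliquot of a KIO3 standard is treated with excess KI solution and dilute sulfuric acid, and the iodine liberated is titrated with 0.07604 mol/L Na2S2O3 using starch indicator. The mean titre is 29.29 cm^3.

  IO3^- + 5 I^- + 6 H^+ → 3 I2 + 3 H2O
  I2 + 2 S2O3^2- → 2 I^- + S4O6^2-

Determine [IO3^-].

0.01860 mol/L

n(S2O3^2-) = 0.02929 × 0.07604 = 2.227 × 10^-3 mol
n(I2) = n(S2O3^2-)/2 = 1.114 × 10^-3 mol
From the 1:3 ratio, n(IO3^-) in the aliquot = 1/3 × 1.114 × 10^-3 = 3.712 × 10^-4 mol
[IO3^-] = 3.712 × 10^-4 / 0.01996 = 0.01860 mol/L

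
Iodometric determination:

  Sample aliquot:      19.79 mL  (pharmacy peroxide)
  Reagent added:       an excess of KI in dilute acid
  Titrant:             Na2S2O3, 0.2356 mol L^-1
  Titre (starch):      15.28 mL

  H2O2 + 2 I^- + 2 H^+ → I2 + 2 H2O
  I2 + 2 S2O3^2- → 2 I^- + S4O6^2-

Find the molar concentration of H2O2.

n(S2O3^2-) = 0.01528 × 0.2356 = 3.600 × 10^-3 mol
n(I2) = n(S2O3^2-)/2 = 1.800 × 10^-3 mol
n(H2O2) in the aliquot = 1.800 × 10^-3 mol (1:1 ratio)
[H2O2] = 1.800 × 10^-3 / 0.01979 = 0.09095 mol/L

0.09095 mol/L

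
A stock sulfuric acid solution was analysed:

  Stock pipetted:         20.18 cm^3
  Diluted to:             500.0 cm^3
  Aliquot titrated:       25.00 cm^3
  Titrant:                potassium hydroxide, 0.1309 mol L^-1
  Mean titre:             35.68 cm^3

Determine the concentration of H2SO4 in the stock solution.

2.314 mol/L

H2SO4 + 2 KOH → K2SO4 + 2 H2O
n(KOH) = 0.03568 × 0.1309 = 4.671 × 10^-3 mol
From the 1:2 ratio, n(H2SO4) in the aliquot = 1/2 × 4.671 × 10^-3 = 2.335 × 10^-3 mol
[H2SO4]_dilute = 2.335 × 10^-3 / 0.02500 = 0.09341 mol/L
Dilution factor = 500.0 / 20.18 = 24.78
[H2SO4]_stock = 0.09341 × 24.78 = 2.314 mol/L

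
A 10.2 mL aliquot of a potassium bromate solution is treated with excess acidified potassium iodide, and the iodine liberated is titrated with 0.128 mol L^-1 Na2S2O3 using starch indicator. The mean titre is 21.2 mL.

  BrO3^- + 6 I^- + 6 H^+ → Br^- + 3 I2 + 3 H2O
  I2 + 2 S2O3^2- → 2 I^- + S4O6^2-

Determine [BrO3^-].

n(S2O3^2-) = 0.0212 × 0.128 = 2.71 × 10^-3 mol
n(I2) = n(S2O3^2-)/2 = 1.36 × 10^-3 mol
From the 1:3 ratio, n(BrO3^-) in the aliquot = 1/3 × 1.36 × 10^-3 = 4.52 × 10^-4 mol
[BrO3^-] = 4.52 × 10^-4 / 0.0102 = 0.0443 mol/L

0.0443 mol/L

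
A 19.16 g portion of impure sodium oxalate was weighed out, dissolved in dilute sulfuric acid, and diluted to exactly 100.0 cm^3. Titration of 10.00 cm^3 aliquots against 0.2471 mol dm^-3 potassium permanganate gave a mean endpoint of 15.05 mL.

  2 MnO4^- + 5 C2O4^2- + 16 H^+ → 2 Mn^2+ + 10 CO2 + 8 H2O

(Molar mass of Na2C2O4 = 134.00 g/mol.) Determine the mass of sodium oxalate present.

12.46 g

n(KMnO4) per titration = 0.01505 × 0.2471 = 3.719 × 10^-3 mol
From the 5:2 ratio, n(Na2C2O4) in each aliquot = 5/2 × 3.719 × 10^-3 = 9.297 × 10^-3 mol
n(Na2C2O4) in the whole flask = 9.297 × 10^-3 × 100.0/10.00 = 0.09297 mol
mass of Na2C2O4 = 0.09297 × 134.00 = 12.46 g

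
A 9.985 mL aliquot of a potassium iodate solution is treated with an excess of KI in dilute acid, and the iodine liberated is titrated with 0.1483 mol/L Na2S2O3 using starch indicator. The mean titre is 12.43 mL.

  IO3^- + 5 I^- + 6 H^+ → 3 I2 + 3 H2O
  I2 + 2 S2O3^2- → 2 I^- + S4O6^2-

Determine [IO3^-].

0.03077 mol/L

n(S2O3^2-) = 0.01243 × 0.1483 = 1.843 × 10^-3 mol
n(I2) = n(S2O3^2-)/2 = 9.217 × 10^-4 mol
From the 1:3 ratio, n(IO3^-) in the aliquot = 1/3 × 9.217 × 10^-4 = 3.072 × 10^-4 mol
[IO3^-] = 3.072 × 10^-4 / 0.009985 = 0.03077 mol/L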